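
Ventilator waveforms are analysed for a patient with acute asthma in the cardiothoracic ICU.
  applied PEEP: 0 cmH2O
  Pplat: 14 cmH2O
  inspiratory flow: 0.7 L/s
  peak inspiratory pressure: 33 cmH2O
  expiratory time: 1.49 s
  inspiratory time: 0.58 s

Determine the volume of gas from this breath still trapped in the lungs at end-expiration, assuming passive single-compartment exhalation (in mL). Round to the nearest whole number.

Vt = flow × Ti = 0.7 L/s × 0.58 s × 1000 mL/L = 406.0 mL.
R = (PIP − Pplat)/V̇ = (33 − 14) / 0.7 = 19.0/0.7 = 27.143 cmH2O·s/L.
C = Vt/(Pplat − PEEP) = 406.0 / (14 − 0) = 406.0/14.0 = 29.0 mL/cmH2O.
τ = R × C = 27.143 × 0.029 L/cmH2O = 0.7871 s.
Fraction remaining = e^(−Te/τ) = e^(−1.49/0.7871) = 0.1506.
Trapped volume = 406.0 × 0.1506 = 61.144 mL.

61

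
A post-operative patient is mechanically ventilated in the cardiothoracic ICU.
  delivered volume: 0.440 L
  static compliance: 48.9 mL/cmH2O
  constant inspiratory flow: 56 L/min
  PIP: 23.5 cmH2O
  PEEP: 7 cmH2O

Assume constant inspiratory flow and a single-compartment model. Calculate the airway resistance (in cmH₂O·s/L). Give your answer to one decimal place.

Flow: 56 L/min ÷ 60 = 0.9333 L/s.
Equation of motion (constant flow): PIP = Vt/C + R·V̇ + PEEP.
R·V̇ = PIP − Vt/C − PEEP = 23.5 − 440/48.9 − 7 = 23.5 − 8.998 − 7 = 7.502 cmH2O.
R = 7.502 / 0.9333 = 8.038 cmH2O·s/L.

8.0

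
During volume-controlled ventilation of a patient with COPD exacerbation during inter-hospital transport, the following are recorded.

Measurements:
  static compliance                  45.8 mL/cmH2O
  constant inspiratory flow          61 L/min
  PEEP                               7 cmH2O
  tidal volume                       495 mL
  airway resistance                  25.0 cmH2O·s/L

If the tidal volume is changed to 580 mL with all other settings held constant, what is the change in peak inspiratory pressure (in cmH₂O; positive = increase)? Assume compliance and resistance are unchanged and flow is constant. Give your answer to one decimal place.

1.9

PIP = Vt/C + R·V̇ + PEEP (constant-flow equation of motion).
Only the elastic term changes: ΔPIP = ΔVt / C = (580 − 495) / 45.8 = 1.856 cmH2O.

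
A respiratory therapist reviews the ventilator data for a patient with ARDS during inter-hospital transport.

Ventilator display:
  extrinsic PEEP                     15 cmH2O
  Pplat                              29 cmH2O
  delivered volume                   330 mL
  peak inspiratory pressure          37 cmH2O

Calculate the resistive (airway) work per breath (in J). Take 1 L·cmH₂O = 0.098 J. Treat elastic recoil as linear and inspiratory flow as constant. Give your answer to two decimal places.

0.26

With constant inspiratory flow the resistive pressure is constant at PIP − Pplat = 37 − 29 = 8.0 cmH2O, so resistive work = 8.0 × 0.330 = 2.64 L·cmH2O.
× 0.098 J/(L·cmH2O) → 0.2587 J.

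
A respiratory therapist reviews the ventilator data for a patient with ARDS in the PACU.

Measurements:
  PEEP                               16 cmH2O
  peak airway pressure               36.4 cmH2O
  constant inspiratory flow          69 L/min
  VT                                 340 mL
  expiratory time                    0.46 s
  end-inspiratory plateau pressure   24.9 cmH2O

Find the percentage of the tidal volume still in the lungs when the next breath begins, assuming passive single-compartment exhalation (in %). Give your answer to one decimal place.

30.0

Flow: 69 L/min ÷ 60 = 1.15 L/s.
R = (PIP − Pplat)/V̇ = (36.4 − 24.9) / 1.15 = 11.5/1.15 = 10.0 cmH2O·s/L.
C = Vt/(Pplat − PEEP) = 340.0 / (24.9 − 16) = 340.0/8.9 = 38.202 mL/cmH2O.
τ = R × C = 10.0 × 0.0382 L/cmH2O = 0.382 s.
Fraction remaining at end-expiration = e^(−Te/τ) = e^(−0.46/0.382) = 0.2999 → 29.99%.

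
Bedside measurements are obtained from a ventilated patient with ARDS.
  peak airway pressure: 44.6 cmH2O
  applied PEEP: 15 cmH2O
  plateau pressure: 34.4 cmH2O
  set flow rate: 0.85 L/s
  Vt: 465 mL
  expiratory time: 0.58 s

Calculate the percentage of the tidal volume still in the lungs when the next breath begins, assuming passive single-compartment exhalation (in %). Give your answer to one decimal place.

13.3

R = (PIP − Pplat)/V̇ = (44.6 − 34.4) / 0.85 = 10.2/0.85 = 12.0 cmH2O·s/L.
C = Vt/(Pplat − PEEP) = 465.0 / (34.4 − 15) = 465.0/19.4 = 23.969 mL/cmH2O.
τ = R × C = 12.0 × 0.02397 L/cmH2O = 0.2876 s.
Fraction remaining at end-expiration = e^(−Te/τ) = e^(−0.58/0.2876) = 0.1331 → 13.31%.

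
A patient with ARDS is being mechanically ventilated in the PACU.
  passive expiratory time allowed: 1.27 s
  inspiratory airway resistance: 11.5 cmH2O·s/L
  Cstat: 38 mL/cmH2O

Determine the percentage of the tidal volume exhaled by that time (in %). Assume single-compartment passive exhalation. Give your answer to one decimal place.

τ = R × C = 11.5 × 38 mL/cmH2O = 11.5 × 0.038 L/cmH2O = 0.437 s.
Passive exhalation: V(t)/V₀ = e^(−t/τ) = e^(−1.27/0.437) = 0.05468.
Fraction exhaled = 1 − 0.05468 = 0.9453 → 94.53%.

94.5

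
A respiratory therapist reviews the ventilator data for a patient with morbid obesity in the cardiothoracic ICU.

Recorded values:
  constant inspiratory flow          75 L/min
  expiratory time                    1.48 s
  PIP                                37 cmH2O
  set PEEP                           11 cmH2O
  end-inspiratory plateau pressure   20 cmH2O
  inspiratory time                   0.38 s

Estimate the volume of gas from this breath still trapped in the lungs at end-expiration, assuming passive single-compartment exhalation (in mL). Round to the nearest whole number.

60

Flow: 75 L/min ÷ 60 = 1.25 L/s.
Vt = flow × Ti = 1.25 L/s × 0.38 s × 1000 mL/L = 475.0 mL.
R = (PIP − Pplat)/V̇ = (37 − 20) / 1.25 = 17.0/1.25 = 13.6 cmH2O·s/L.
C = Vt/(Pplat − PEEP) = 475.0 / (20 − 11) = 475.0/9.0 = 52.778 mL/cmH2O.
τ = R × C = 13.6 × 0.05278 L/cmH2O = 0.7178 s.
Fraction remaining = e^(−Te/τ) = e^(−1.48/0.7178) = 0.1272.
Trapped volume = 475.0 × 0.1272 = 60.42 mL.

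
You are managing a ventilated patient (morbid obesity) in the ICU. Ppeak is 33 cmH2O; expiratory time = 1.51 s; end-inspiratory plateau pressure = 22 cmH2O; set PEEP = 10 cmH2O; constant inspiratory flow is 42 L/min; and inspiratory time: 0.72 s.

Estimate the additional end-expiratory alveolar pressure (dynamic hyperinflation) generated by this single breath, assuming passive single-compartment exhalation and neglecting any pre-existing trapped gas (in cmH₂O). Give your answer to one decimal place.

1.2

Flow: 42 L/min ÷ 60 = 0.7 L/s.
Vt = flow × Ti = 0.7 L/s × 0.72 s × 1000 mL/L = 504.0 mL.
R = (PIP − Pplat)/V̇ = (33 − 22) / 0.7 = 11.0/0.7 = 15.714 cmH2O·s/L.
C = Vt/(Pplat − PEEP) = 504.0 / (22 − 10) = 504.0/12.0 = 42.0 mL/cmH2O.
τ = R × C = 15.714 × 0.042 L/cmH2O = 0.66 s.
Fraction remaining = e^(−Te/τ) = e^(−1.51/0.66) = 0.1015; trapped volume = 504.0 × 0.1015 = 51.156 mL.
Additional alveolar pressure from trapping ≈ V_trapped / C = 51.156 / 42.0 = 1.218 cmH2O.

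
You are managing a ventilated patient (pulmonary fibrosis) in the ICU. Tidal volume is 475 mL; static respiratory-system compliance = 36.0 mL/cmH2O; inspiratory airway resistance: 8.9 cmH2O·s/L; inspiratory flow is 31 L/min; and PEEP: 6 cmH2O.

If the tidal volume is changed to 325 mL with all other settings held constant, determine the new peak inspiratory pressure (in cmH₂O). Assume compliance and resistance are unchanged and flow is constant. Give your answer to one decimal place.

19.6

Flow: 31 L/min ÷ 60 = 0.5167 L/s.
PIP = Vt/C + R·V̇ + PEEP (constant-flow equation of motion).
Only the elastic term changes: ΔPIP = ΔVt / C = (325 − 475) / 36.0 = -4.167 cmH2O.
Original PIP = 475/36.0 + 8.9×0.5167 + 6 = 23.793 cmH2O; new PIP = 23.793 + (-4.167) = 19.626 cmH2O.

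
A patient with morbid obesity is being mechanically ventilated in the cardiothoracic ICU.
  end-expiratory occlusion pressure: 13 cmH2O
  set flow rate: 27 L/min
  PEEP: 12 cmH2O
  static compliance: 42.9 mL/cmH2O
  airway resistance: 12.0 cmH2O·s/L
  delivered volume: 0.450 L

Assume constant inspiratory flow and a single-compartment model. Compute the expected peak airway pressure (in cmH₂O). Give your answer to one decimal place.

Flow: 27 L/min ÷ 60 = 0.45 L/s.
Total PEEP = 13 cmH2O (set 12 + intrinsic 1); this is the baseline alveolar pressure.
Equation of motion (constant flow): PIP = Vt/C + R·V̇ + PEEP.
PIP = 450/42.9 + 12.0×0.45 + 13 = 10.49 + 5.4 + 13 = 28.89 cmH2O.

28.9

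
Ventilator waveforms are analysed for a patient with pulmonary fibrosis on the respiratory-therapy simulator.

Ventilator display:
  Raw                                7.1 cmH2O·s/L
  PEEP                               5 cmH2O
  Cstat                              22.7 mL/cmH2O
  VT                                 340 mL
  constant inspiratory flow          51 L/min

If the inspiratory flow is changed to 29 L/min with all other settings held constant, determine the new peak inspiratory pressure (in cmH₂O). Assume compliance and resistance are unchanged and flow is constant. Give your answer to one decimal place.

23.4

Flow: 51 L/min ÷ 60 = 0.85 L/s.
New flow: 29 L/min ÷ 60 = 0.4833 L/s.
PIP = Vt/C + R·V̇ + PEEP (constant-flow equation of motion).
Only the resistive term changes: ΔPIP = R × ΔV̇ = 7.1 × (0.4833 − 0.85) = 7.1 × -0.3667 = -2.604 cmH2O.
Original PIP = 340/22.7 + 7.1×0.85 + 5 = 26.013 cmH2O; new PIP = 26.013 + (-2.604) = 23.409 cmH2O.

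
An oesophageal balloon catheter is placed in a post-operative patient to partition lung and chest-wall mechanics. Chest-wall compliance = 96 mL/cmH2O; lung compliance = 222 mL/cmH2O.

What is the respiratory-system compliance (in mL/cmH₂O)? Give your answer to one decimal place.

67.0

Lung and chest wall are elastances in series: 1/Crs = 1/CL + 1/Ccw.
1/Crs = 1/222 + 1/96 = 0.01492.
Crs = 67.024 mL/cmH2O.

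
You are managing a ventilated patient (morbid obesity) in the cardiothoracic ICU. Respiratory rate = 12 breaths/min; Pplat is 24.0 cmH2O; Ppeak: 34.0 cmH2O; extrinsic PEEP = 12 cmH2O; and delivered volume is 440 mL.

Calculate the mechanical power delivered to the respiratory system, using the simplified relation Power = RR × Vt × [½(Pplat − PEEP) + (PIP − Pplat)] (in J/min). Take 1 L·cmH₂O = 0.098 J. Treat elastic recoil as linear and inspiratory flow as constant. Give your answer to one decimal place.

Per-breath work = Vt × [½(Pplat−PEEP) + (PIP−Pplat)] = 0.440 × [0.5×12.0 + 10.0] = 0.440 × 16.0 = 7.04 L·cmH2O.
Power = 12 × 7.04 = 84.48 L·cmH2O/min.
× 0.098 J/(L·cmH2O) → 8.279 J/min.

8.3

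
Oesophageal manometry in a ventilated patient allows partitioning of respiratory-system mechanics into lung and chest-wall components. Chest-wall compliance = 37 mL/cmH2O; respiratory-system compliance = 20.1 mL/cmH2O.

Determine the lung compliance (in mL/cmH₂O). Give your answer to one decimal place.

44.0

1/CL = 1/Crs − 1/Ccw.
1/CL = 1/20.1 − 1/37 = 0.02272.
CL = 44.014 mL/cmH2O.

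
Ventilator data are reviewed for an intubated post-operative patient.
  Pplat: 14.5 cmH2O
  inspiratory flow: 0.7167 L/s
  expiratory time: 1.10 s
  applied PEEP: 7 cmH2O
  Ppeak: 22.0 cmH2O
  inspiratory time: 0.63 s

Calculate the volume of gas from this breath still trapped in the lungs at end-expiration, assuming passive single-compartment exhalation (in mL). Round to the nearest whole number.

Vt = flow × Ti = 0.7167 L/s × 0.63 s × 1000 mL/L = 451.52 mL.
R = (PIP − Pplat)/V̇ = (22.0 − 14.5) / 0.7167 = 7.5/0.7167 = 10.465 cmH2O·s/L.
C = Vt/(Pplat − PEEP) = 451.52 / (14.5 − 7) = 451.52/7.5 = 60.203 mL/cmH2O.
τ = R × C = 10.465 × 0.0602 L/cmH2O = 0.63 s.
Fraction remaining = e^(−Te/τ) = e^(−1.10/0.63) = 0.1745.
Trapped volume = 451.52 × 0.1745 = 78.79 mL.

79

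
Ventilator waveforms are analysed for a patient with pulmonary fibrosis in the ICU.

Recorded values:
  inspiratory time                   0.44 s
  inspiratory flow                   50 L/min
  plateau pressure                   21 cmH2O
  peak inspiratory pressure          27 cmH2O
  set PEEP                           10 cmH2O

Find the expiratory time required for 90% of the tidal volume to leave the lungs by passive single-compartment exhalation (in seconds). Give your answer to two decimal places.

Flow: 50 L/min ÷ 60 = 0.8333 L/s.
Vt = flow × Ti = 0.8333 L/s × 0.44 s × 1000 mL/L = 366.65 mL.
R = (PIP − Pplat)/V̇ = (27 − 21) / 0.8333 = 6.0/0.8333 = 7.2 cmH2O·s/L.
C = Vt/(Pplat − PEEP) = 366.65 / (21 − 10) = 366.65/11.0 = 33.332 mL/cmH2O.
τ = R × C = 7.2 × 0.03333 L/cmH2O = 0.24 s.
t = −τ·ln(1 − 0.90) = −0.24·ln(0.1) = 0.5526 s.

0.55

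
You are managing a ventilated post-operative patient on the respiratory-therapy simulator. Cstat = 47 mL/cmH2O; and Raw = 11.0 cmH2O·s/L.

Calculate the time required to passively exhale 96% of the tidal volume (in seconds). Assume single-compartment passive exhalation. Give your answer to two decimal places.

τ = R × C = 11.0 × 47 mL/cmH2O = 11.0 × 0.047 L/cmH2O = 0.517 s.
Exhaled fraction f = 1 − e^(−t/τ) → t = −τ·ln(1 − f) = −0.517·ln(0.04) = 1.664 s.

1.66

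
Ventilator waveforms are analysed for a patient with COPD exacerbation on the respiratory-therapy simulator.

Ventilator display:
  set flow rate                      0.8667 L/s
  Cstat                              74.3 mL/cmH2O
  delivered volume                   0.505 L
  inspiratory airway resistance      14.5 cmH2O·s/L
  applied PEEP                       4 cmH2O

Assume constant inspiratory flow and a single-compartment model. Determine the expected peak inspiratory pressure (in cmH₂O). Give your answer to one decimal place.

23.4

Equation of motion (constant flow): PIP = Vt/C + R·V̇ + PEEP.
PIP = 505/74.3 + 14.5×0.8667 + 4 = 6.797 + 12.567 + 4 = 23.364 cmH2O.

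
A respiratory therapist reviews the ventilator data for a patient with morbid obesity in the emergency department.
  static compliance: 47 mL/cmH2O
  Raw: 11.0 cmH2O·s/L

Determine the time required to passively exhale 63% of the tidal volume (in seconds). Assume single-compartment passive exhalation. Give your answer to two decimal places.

0.51

τ = R × C = 11.0 × 47 mL/cmH2O = 11.0 × 0.047 L/cmH2O = 0.517 s.
Exhaled fraction f = 1 − e^(−t/τ) → t = −τ·ln(1 − f) = −0.517·ln(0.37) = 0.514 s.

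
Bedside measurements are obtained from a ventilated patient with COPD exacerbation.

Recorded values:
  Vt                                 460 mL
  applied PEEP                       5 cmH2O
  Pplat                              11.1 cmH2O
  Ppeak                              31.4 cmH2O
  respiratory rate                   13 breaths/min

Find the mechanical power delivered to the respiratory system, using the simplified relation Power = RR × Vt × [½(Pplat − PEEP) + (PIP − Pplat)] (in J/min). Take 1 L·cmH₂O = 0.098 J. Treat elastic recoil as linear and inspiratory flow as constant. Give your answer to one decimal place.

13.7

Per-breath work = Vt × [½(Pplat−PEEP) + (PIP−Pplat)] = 0.460 × [0.5×6.1 + 20.3] = 0.460 × 23.35 = 10.741 L·cmH2O.
Power = 13 × 10.741 = 139.63 L·cmH2O/min.
× 0.098 J/(L·cmH2O) → 13.684 J/min.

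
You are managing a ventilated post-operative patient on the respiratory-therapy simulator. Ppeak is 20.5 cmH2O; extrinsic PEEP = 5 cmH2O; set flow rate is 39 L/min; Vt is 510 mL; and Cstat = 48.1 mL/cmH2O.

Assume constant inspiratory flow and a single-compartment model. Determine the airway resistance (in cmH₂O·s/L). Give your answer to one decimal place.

Flow: 39 L/min ÷ 60 = 0.65 L/s.
Equation of motion (constant flow): PIP = Vt/C + R·V̇ + PEEP.
R·V̇ = PIP − Vt/C − PEEP = 20.5 − 510/48.1 − 5 = 20.5 − 10.603 − 5 = 4.897 cmH2O.
R = 4.897 / 0.65 = 7.534 cmH2O·s/L.

7.5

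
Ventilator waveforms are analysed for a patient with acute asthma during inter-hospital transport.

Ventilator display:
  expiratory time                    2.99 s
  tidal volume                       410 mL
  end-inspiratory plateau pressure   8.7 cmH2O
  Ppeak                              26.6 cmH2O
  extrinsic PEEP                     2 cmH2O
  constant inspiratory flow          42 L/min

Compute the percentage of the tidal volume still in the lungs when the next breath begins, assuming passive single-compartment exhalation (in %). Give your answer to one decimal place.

Flow: 42 L/min ÷ 60 = 0.7 L/s.
R = (PIP − Pplat)/V̇ = (26.6 − 8.7) / 0.7 = 17.9/0.7 = 25.571 cmH2O·s/L.
C = Vt/(Pplat − PEEP) = 410.0 / (8.7 − 2) = 410.0/6.7 = 61.194 mL/cmH2O.
τ = R × C = 25.571 × 0.06119 L/cmH2O = 1.565 s.
Fraction remaining at end-expiration = e^(−Te/τ) = e^(−2.99/1.565) = 0.148 → 14.8%.

14.8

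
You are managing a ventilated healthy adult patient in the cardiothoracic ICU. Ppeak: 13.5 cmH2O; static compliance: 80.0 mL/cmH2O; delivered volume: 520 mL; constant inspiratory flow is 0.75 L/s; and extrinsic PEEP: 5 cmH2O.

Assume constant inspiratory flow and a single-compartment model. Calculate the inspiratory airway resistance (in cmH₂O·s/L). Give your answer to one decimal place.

Equation of motion (constant flow): PIP = Vt/C + R·V̇ + PEEP.
R·V̇ = PIP − Vt/C − PEEP = 13.5 − 520/80.0 − 5 = 13.5 − 6.5 − 5 = 2.0 cmH2O.
R = 2.0 / 0.75 = 2.667 cmH2O·s/L.

2.7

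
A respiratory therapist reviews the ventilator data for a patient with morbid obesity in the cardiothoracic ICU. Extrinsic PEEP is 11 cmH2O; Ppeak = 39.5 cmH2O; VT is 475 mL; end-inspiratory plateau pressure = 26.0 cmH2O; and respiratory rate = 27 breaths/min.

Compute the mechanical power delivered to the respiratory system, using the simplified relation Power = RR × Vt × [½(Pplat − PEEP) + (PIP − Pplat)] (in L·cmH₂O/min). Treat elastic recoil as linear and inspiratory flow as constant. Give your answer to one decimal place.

Per-breath work = Vt × [½(Pplat−PEEP) + (PIP−Pplat)] = 0.475 × [0.5×15.0 + 13.5] = 0.475 × 21.0 = 9.975 L·cmH2O.
Power = 27 × 9.975 = 269.33 L·cmH2O/min.

269.3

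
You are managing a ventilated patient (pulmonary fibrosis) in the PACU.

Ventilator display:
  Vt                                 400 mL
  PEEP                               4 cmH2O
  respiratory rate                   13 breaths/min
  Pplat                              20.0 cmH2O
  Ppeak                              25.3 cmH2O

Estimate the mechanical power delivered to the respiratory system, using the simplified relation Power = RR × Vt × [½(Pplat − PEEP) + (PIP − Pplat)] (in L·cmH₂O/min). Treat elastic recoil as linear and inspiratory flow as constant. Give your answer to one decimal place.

69.2

Per-breath work = Vt × [½(Pplat−PEEP) + (PIP−Pplat)] = 0.400 × [0.5×16.0 + 5.3] = 0.400 × 13.3 = 5.32 L·cmH2O.
Power = 13 × 5.32 = 69.16 L·cmH2O/min.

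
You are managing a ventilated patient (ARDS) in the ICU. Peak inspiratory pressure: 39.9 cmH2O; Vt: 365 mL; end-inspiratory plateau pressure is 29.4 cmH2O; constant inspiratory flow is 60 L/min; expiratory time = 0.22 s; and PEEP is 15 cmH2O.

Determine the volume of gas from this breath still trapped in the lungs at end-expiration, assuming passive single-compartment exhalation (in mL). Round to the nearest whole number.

160

Flow: 60 L/min ÷ 60 = 1 L/s.
R = (PIP − Pplat)/V̇ = (39.9 − 29.4) / 1 = 10.5/1 = 10.5 cmH2O·s/L.
C = Vt/(Pplat − PEEP) = 365.0 / (29.4 − 15) = 365.0/14.4 = 25.347 mL/cmH2O.
τ = R × C = 10.5 × 0.02535 L/cmH2O = 0.2662 s.
Fraction remaining = e^(−Te/τ) = e^(−0.22/0.2662) = 0.4376.
Trapped volume = 365.0 × 0.4376 = 159.72 mL.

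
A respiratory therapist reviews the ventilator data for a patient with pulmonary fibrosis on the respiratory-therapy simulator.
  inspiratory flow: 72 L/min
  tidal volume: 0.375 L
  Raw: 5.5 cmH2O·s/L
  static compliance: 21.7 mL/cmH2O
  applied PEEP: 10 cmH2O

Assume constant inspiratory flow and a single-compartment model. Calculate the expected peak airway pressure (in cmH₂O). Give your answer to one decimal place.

33.9

Flow: 72 L/min ÷ 60 = 1.2 L/s.
Equation of motion (constant flow): PIP = Vt/C + R·V̇ + PEEP.
PIP = 375/21.7 + 5.5×1.2 + 10 = 17.281 + 6.6 + 10 = 33.881 cmH2O.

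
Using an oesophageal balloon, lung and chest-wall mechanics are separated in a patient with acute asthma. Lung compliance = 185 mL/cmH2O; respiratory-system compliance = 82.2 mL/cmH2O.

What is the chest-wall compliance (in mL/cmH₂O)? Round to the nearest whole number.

1/Ccw = 1/Crs − 1/CL.
1/Ccw = 1/82.2 − 1/185 = 0.00676.
Ccw = 147.93 mL/cmH2O.

148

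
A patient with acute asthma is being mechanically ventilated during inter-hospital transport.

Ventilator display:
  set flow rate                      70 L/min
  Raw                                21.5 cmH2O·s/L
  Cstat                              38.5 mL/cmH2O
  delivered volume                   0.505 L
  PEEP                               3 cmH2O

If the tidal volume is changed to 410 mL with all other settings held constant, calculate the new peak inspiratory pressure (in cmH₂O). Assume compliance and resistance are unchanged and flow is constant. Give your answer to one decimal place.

38.7

Flow: 70 L/min ÷ 60 = 1.1667 L/s.
PIP = Vt/C + R·V̇ + PEEP (constant-flow equation of motion).
Only the elastic term changes: ΔPIP = ΔVt / C = (410 − 505) / 38.5 = -2.468 cmH2O.
Original PIP = 505/38.5 + 21.5×1.1667 + 3 = 41.201 cmH2O; new PIP = 41.201 + (-2.468) = 38.733 cmH2O.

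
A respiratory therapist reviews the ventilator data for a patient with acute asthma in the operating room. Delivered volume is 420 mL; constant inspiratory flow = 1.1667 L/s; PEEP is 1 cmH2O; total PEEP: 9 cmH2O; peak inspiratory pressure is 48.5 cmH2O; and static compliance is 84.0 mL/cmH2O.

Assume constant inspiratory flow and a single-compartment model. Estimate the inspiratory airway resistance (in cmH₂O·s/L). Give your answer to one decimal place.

Total PEEP = 9 cmH2O (set 1 + intrinsic 8); this is the baseline alveolar pressure.
Equation of motion (constant flow): PIP = Vt/C + R·V̇ + PEEP.
R·V̇ = PIP − Vt/C − PEEP = 48.5 − 420/84.0 − 9 = 48.5 − 5.0 − 9 = 34.5 cmH2O.
R = 34.5 / 1.1667 = 29.571 cmH2O·s/L.

29.6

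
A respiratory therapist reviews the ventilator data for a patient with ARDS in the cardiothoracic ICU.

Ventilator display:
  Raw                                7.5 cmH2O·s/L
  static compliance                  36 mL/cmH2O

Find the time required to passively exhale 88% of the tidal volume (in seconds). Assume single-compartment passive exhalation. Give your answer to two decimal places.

0.57

τ = R × C = 7.5 × 36 mL/cmH2O = 7.5 × 0.036 L/cmH2O = 0.27 s.
Exhaled fraction f = 1 − e^(−t/τ) → t = −τ·ln(1 − f) = −0.27·ln(0.12) = 0.5725 s.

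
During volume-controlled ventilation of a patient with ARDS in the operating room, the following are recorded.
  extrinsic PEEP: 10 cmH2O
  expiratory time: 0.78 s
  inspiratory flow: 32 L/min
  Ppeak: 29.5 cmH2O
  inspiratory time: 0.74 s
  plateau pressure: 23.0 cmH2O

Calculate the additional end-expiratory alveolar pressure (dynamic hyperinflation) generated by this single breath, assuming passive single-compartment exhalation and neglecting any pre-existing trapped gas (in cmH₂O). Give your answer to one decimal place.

Flow: 32 L/min ÷ 60 = 0.5333 L/s.
Vt = flow × Ti = 0.5333 L/s × 0.74 s × 1000 mL/L = 394.64 mL.
R = (PIP − Pplat)/V̇ = (29.5 − 23.0) / 0.5333 = 6.5/0.5333 = 12.188 cmH2O·s/L.
C = Vt/(Pplat − PEEP) = 394.64 / (23.0 − 10) = 394.64/13.0 = 30.357 mL/cmH2O.
τ = R × C = 12.188 × 0.03036 L/cmH2O = 0.37 s.
Fraction remaining = e^(−Te/τ) = e^(−0.78/0.37) = 0.1215; trapped volume = 394.64 × 0.1215 = 47.949 mL.
Additional alveolar pressure from trapping ≈ V_trapped / C = 47.949 / 30.357 = 1.58 cmH2O.

1.6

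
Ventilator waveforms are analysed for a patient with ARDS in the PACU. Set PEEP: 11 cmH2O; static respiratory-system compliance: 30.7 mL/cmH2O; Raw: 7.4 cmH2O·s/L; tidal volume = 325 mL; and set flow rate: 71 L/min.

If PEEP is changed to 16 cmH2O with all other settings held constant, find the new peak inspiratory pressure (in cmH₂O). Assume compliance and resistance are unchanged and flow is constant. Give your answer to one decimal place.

Flow: 71 L/min ÷ 60 = 1.1833 L/s.
PIP = Vt/C + R·V̇ + PEEP (constant-flow equation of motion).
Only the baseline term changes: ΔPIP = ΔPEEP = 16 − 11 = 5.0 cmH2O.
Original PIP = 325/30.7 + 7.4×1.1833 + 11 = 30.343 cmH2O; new PIP = 30.343 + (5.0) = 35.343 cmH2O.

35.3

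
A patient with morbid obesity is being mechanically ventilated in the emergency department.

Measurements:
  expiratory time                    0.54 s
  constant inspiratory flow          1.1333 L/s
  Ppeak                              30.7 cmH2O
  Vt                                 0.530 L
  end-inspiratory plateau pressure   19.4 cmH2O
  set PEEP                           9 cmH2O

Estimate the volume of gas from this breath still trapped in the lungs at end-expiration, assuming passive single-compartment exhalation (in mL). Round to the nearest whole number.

R = (PIP − Pplat)/V̇ = (30.7 − 19.4) / 1.1333 = 11.3/1.1333 = 9.971 cmH2O·s/L.
C = Vt/(Pplat − PEEP) = 530.0 / (19.4 − 9) = 530.0/10.4 = 50.962 mL/cmH2O.
τ = R × C = 9.971 × 0.05096 L/cmH2O = 0.5081 s.
Fraction remaining = e^(−Te/τ) = e^(−0.54/0.5081) = 0.3455.
Trapped volume = 530.0 × 0.3455 = 183.12 mL.

183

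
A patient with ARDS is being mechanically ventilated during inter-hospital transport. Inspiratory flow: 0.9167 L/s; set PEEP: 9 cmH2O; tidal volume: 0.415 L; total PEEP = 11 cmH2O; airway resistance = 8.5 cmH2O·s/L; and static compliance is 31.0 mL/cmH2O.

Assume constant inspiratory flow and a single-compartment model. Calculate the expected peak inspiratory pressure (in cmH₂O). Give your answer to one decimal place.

Total PEEP = 11 cmH2O (set 9 + intrinsic 2); this is the baseline alveolar pressure.
Equation of motion (constant flow): PIP = Vt/C + R·V̇ + PEEP.
PIP = 415/31.0 + 8.5×0.9167 + 11 = 13.387 + 7.792 + 11 = 32.179 cmH2O.

32.2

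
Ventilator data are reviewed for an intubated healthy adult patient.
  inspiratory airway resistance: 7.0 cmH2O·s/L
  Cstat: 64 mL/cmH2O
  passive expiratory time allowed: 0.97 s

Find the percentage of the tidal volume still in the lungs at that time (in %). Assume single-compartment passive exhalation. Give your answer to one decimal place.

11.5

τ = R × C = 7.0 × 64 mL/cmH2O = 7.0 × 0.064 L/cmH2O = 0.448 s.
Passive exhalation: V(t)/V₀ = e^(−t/τ) = e^(−0.97/0.448) = 0.1147.
Fraction remaining = 0.1147 → 11.47%.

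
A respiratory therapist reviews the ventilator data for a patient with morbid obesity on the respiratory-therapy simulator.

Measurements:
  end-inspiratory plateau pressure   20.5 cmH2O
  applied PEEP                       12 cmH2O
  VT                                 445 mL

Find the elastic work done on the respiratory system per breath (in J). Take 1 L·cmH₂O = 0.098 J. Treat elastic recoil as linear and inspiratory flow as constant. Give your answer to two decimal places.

Elastic work ≈ ½ × (Pplat − PEEP) × Vt = 0.5 × (20.5 − 12) × 0.445 L = 0.5 × 8.5 × 0.445 = 1.891 L·cmH2O.
× 0.098 J/(L·cmH2O) → 0.1853 J.

0.19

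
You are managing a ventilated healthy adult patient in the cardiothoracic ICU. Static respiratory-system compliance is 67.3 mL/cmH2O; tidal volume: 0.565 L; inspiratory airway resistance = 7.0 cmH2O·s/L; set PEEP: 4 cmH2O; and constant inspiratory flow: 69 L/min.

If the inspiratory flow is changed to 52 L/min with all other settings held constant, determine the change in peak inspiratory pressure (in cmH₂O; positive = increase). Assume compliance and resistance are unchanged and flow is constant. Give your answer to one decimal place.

Flow: 69 L/min ÷ 60 = 1.15 L/s.
New flow: 52 L/min ÷ 60 = 0.8667 L/s.
PIP = Vt/C + R·V̇ + PEEP (constant-flow equation of motion).
Only the resistive term changes: ΔPIP = R × ΔV̇ = 7.0 × (0.8667 − 1.15) = 7.0 × -0.2833 = -1.983 cmH2O.

-2.0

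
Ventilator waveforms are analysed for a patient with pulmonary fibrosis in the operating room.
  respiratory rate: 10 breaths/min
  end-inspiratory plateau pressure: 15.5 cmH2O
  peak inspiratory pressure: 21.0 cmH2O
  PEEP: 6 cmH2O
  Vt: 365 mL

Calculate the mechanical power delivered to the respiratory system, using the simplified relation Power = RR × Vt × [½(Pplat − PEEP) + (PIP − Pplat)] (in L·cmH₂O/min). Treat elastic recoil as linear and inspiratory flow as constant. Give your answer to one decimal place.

37.4

Per-breath work = Vt × [½(Pplat−PEEP) + (PIP−Pplat)] = 0.365 × [0.5×9.5 + 5.5] = 0.365 × 10.25 = 3.741 L·cmH2O.
Power = 10 × 3.741 = 37.41 L·cmH2O/min.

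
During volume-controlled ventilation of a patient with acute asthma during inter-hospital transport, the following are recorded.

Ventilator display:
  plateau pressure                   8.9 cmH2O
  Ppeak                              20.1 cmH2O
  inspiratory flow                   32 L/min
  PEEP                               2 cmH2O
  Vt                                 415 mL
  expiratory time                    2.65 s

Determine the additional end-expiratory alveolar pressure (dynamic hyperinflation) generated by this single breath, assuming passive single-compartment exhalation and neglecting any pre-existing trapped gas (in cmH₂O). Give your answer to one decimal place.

Flow: 32 L/min ÷ 60 = 0.5333 L/s.
R = (PIP − Pplat)/V̇ = (20.1 − 8.9) / 0.5333 = 11.2/0.5333 = 21.001 cmH2O·s/L.
C = Vt/(Pplat − PEEP) = 415.0 / (8.9 − 2) = 415.0/6.9 = 60.145 mL/cmH2O.
τ = R × C = 21.001 × 0.06015 L/cmH2O = 1.263 s.
Fraction remaining = e^(−Te/τ) = e^(−2.65/1.263) = 0.1227; trapped volume = 415.0 × 0.1227 = 50.921 mL.
Additional alveolar pressure from trapping ≈ V_trapped / C = 50.921 / 60.145 = 0.8466 cmH2O.

0.8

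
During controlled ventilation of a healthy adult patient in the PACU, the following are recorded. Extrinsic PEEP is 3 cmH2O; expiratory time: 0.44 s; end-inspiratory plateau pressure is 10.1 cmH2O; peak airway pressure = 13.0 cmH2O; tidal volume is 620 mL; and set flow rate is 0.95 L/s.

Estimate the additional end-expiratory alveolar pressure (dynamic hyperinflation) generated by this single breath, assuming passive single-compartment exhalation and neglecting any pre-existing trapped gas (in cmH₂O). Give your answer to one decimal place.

1.4

R = (PIP − Pplat)/V̇ = (13.0 − 10.1) / 0.95 = 2.9/0.95 = 3.053 cmH2O·s/L.
C = Vt/(Pplat − PEEP) = 620.0 / (10.1 − 3) = 620.0/7.1 = 87.324 mL/cmH2O.
τ = R × C = 3.053 × 0.08732 L/cmH2O = 0.2666 s.
Fraction remaining = e^(−Te/τ) = e^(−0.44/0.2666) = 0.192; trapped volume = 620.0 × 0.192 = 119.04 mL.
Additional alveolar pressure from trapping ≈ V_trapped / C = 119.04 / 87.324 = 1.363 cmH2O.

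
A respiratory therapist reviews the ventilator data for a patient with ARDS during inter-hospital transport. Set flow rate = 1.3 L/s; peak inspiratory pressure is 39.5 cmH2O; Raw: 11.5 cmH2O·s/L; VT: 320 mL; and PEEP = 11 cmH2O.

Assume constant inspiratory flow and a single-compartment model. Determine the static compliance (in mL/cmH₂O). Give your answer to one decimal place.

Equation of motion (constant flow): PIP = Vt/C + R·V̇ + PEEP.
Vt/C = PIP − R·V̇ − PEEP = 39.5 − 11.5×1.3 − 11 = 39.5 − 14.95 − 11 = 13.55 cmH2O.
C = Vt / 13.55 = 320 / 13.55 = 23.616 mL/cmH2O.

23.6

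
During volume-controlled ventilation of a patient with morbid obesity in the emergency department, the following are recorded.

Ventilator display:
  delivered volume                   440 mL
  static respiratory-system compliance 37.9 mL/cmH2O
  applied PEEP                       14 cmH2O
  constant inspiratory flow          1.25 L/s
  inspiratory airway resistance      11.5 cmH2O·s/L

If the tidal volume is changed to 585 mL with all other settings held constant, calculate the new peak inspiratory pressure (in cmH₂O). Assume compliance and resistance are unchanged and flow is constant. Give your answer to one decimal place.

PIP = Vt/C + R·V̇ + PEEP (constant-flow equation of motion).
Only the elastic term changes: ΔPIP = ΔVt / C = (585 − 440) / 37.9 = 3.826 cmH2O.
Original PIP = 440/37.9 + 11.5×1.25 + 14 = 39.984 cmH2O; new PIP = 39.984 + (3.826) = 43.81 cmH2O.

43.8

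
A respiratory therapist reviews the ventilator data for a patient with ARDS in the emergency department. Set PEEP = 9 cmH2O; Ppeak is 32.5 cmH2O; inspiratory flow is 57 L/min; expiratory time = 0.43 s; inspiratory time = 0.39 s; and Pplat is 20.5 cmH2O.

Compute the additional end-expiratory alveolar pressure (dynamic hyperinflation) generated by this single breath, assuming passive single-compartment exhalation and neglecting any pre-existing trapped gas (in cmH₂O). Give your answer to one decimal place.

Flow: 57 L/min ÷ 60 = 0.95 L/s.
Vt = flow × Ti = 0.95 L/s × 0.39 s × 1000 mL/L = 370.5 mL.
R = (PIP − Pplat)/V̇ = (32.5 − 20.5) / 0.95 = 12.0/0.95 = 12.632 cmH2O·s/L.
C = Vt/(Pplat − PEEP) = 370.5 / (20.5 − 9) = 370.5/11.5 = 32.217 mL/cmH2O.
τ = R × C = 12.632 × 0.03222 L/cmH2O = 0.407 s.
Fraction remaining = e^(−Te/τ) = e^(−0.43/0.407) = 0.3477; trapped volume = 370.5 × 0.3477 = 128.82 mL.
Additional alveolar pressure from trapping ≈ V_trapped / C = 128.82 / 32.217 = 3.999 cmH2O.

4.0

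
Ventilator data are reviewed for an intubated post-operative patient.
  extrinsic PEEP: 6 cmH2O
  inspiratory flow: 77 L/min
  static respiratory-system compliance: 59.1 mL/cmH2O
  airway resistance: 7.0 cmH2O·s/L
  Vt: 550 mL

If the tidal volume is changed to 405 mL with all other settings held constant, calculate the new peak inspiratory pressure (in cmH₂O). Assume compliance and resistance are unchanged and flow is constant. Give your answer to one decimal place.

21.8

Flow: 77 L/min ÷ 60 = 1.2833 L/s.
PIP = Vt/C + R·V̇ + PEEP (constant-flow equation of motion).
Only the elastic term changes: ΔPIP = ΔVt / C = (405 − 550) / 59.1 = -2.453 cmH2O.
Original PIP = 550/59.1 + 7.0×1.2833 + 6 = 24.289 cmH2O; new PIP = 24.289 + (-2.453) = 21.836 cmH2O.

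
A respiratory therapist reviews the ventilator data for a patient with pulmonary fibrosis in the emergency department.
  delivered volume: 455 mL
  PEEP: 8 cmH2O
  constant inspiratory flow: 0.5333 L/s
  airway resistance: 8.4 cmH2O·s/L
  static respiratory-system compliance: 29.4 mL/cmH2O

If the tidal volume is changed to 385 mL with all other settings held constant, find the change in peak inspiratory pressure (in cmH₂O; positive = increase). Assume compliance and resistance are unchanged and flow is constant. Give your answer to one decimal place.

PIP = Vt/C + R·V̇ + PEEP (constant-flow equation of motion).
Only the elastic term changes: ΔPIP = ΔVt / C = (385 − 455) / 29.4 = -2.381 cmH2O.

-2.4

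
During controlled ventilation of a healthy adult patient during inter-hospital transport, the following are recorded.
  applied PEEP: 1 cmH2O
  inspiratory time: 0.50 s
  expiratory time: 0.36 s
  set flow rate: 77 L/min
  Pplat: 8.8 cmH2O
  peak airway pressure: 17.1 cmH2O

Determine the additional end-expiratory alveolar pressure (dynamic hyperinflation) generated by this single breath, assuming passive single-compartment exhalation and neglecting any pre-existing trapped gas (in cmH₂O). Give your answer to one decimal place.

4.0

Flow: 77 L/min ÷ 60 = 1.2833 L/s.
Vt = flow × Ti = 1.2833 L/s × 0.50 s × 1000 mL/L = 641.65 mL.
R = (PIP − Pplat)/V̇ = (17.1 − 8.8) / 1.2833 = 8.3/1.2833 = 6.468 cmH2O·s/L.
C = Vt/(Pplat − PEEP) = 641.65 / (8.8 − 1) = 641.65/7.8 = 82.263 mL/cmH2O.
τ = R × C = 6.468 × 0.08226 L/cmH2O = 0.5321 s.
Fraction remaining = e^(−Te/τ) = e^(−0.36/0.5321) = 0.5084; trapped volume = 641.65 × 0.5084 = 326.21 mL.
Additional alveolar pressure from trapping ≈ V_trapped / C = 326.21 / 82.263 = 3.965 cmH2O.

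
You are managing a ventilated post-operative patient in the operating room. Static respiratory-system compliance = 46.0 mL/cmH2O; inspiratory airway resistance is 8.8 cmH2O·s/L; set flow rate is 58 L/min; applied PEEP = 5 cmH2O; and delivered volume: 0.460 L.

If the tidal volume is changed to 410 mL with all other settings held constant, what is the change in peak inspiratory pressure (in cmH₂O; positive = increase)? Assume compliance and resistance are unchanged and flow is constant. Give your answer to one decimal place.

PIP = Vt/C + R·V̇ + PEEP (constant-flow equation of motion).
Only the elastic term changes: ΔPIP = ΔVt / C = (410 − 460) / 46.0 = -1.087 cmH2O.

-1.1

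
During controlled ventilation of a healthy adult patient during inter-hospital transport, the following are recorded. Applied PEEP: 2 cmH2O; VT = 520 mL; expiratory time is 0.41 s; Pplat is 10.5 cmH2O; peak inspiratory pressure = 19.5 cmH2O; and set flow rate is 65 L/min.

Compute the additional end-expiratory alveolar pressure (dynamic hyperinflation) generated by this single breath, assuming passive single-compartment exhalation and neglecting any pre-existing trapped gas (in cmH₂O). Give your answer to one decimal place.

Flow: 65 L/min ÷ 60 = 1.0833 L/s.
R = (PIP − Pplat)/V̇ = (19.5 − 10.5) / 1.0833 = 9.0/1.0833 = 8.308 cmH2O·s/L.
C = Vt/(Pplat − PEEP) = 520.0 / (10.5 − 2) = 520.0/8.5 = 61.176 mL/cmH2O.
τ = R × C = 8.308 × 0.06118 L/cmH2O = 0.5083 s.
Fraction remaining = e^(−Te/τ) = e^(−0.41/0.5083) = 0.4464; trapped volume = 520.0 × 0.4464 = 232.13 mL.
Additional alveolar pressure from trapping ≈ V_trapped / C = 232.13 / 61.176 = 3.794 cmH2O.

3.8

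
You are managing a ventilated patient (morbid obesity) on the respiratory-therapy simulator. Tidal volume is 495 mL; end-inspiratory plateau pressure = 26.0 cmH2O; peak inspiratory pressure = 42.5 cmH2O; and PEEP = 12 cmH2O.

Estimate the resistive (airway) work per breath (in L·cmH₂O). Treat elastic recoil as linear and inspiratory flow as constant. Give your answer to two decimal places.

8.17

With constant inspiratory flow the resistive pressure is constant at PIP − Pplat = 42.5 − 26.0 = 16.5 cmH2O, so resistive work = 16.5 × 0.495 = 8.168 L·cmH2O.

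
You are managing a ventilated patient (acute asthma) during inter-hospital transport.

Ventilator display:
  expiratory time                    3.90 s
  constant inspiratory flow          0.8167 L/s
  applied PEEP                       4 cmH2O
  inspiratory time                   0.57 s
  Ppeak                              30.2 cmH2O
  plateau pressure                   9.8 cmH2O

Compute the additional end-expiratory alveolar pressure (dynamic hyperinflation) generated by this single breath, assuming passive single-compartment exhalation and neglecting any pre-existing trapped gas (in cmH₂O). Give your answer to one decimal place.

Vt = flow × Ti = 0.8167 L/s × 0.57 s × 1000 mL/L = 465.52 mL.
R = (PIP − Pplat)/V̇ = (30.2 − 9.8) / 0.8167 = 20.4/0.8167 = 24.979 cmH2O·s/L.
C = Vt/(Pplat − PEEP) = 465.52 / (9.8 − 4) = 465.52/5.8 = 80.262 mL/cmH2O.
τ = R × C = 24.979 × 0.08026 L/cmH2O = 2.005 s.
Fraction remaining = e^(−Te/τ) = e^(−3.90/2.005) = 0.143; trapped volume = 465.52 × 0.143 = 66.569 mL.
Additional alveolar pressure from trapping ≈ V_trapped / C = 66.569 / 80.262 = 0.8294 cmH2O.

0.8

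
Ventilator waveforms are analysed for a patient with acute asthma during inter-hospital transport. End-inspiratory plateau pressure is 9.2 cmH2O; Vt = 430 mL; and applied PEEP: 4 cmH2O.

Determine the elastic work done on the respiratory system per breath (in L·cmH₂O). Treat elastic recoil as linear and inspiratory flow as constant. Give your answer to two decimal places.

1.12

Elastic work ≈ ½ × (Pplat − PEEP) × Vt = 0.5 × (9.2 − 4) × 0.430 L = 0.5 × 5.2 × 0.430 = 1.118 L·cmH2O.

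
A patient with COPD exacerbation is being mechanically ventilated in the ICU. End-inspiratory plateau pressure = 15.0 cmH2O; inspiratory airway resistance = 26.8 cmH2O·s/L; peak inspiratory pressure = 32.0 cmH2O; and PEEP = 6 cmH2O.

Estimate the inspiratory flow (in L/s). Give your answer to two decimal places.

0.63

flow = (PIP − Pplat) / Raw = 17.0 / 26.8 = 0.6343 L/s.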